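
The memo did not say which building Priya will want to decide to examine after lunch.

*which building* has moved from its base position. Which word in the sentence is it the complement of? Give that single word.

Underlying clause: Priya will want to decide to examine which building after lunch.
The filler 'which building' is interpreted as the direct object of 'examine'. It moves to the left edge, and the trace sits right after 'examine':
The memo did not say which building Priya will want to decide to examine ___ after lunch.

examine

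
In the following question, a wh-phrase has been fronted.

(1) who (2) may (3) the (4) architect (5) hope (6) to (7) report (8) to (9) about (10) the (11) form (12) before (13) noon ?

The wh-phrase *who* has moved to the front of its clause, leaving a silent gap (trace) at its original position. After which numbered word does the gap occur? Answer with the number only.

Underlying clause: The architect may hope to report to who about the form before noon.
'who' functions as the object of the preposition 'to'. It moves to the left edge, and the trace sits right after 'to':
Who may the architect hope to report to ___ about the form before noon?
'to' is word 8.

8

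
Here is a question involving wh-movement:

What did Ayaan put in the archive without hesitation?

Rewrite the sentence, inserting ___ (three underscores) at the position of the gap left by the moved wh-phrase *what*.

What did Ayaan put ___ in the archive without hesitation?

In situ: Ayaan did put what in the archive without hesitation.
The filler 'what' is interpreted as the direct object of 'put'. The gap is right after 'put'.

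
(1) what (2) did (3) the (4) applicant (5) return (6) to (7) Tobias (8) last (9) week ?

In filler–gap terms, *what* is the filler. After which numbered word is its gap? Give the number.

5

Pre-movement form: The applicant did return what to Tobias last week.
'what' functions as the direct object of 'return'. It moves to the left edge, and the trace sits right after 'return':
What did the applicant return ___ to Tobias last week?
'return' is word 5.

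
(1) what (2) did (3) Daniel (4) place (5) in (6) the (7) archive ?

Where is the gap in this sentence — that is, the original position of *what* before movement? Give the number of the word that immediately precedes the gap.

Underlying clause: Daniel did place what in the archive.
The filler 'what' is interpreted as the direct object of 'place'. Wh-movement fronts it, leaving a gap right after 'place':
What did Daniel place ___ in the archive?
'place' is word 4.

4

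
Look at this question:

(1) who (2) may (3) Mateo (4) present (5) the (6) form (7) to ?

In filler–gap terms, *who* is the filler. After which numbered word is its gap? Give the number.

7

Pre-movement form: Mateo may present the form to who.
The filler 'who' is interpreted as the object of the preposition 'to' (recipient of 'present'). It moves to the left edge, and the trace sits right after 'to':
Who may Mateo present the form to ___?
'to' is word 7.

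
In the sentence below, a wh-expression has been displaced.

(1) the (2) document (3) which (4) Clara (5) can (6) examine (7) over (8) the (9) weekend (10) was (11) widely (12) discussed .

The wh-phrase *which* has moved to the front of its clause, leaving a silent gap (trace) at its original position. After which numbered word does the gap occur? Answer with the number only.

The filler 'which' is interpreted as the direct object of 'examine'. Wh-movement fronts it, leaving a gap right after 'examine':
The document which Clara can examine ___ over the weekend was widely discussed.
'examine' is word 6.

6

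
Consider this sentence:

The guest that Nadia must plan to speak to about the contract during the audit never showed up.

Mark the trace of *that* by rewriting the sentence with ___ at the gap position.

The filler 'that' is interpreted as the object of the preposition 'to'. The gap is right after 'to'.

The guest that Nadia must plan to speak to ___ about the contract during the audit never showed up.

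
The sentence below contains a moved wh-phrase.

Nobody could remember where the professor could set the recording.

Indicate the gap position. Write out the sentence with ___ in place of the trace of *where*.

Nobody could remember where the professor could set the recording ___.

Pre-movement form: The professor could set the recording where.
'where' functions as the locative complement of 'set'. The gap is right after 'recording'.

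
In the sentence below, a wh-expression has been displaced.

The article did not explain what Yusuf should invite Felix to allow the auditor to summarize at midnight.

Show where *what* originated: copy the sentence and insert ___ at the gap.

Pre-movement form: Yusuf should invite Felix to allow the auditor to summarize what at midnight.
'what' is the direct object of 'summarize'. The gap is right after 'summarize'.

The article did not explain what Yusuf should invite Felix to allow the auditor to summarize ___ at midnight.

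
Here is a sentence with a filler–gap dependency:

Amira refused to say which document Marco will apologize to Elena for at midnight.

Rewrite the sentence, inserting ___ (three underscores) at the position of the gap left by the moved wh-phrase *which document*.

Amira refused to say which document Marco will apologize to Elena for ___ at midnight.

Underlying clause: Marco will apologize to Elena for which document at midnight.
'which document' functions as the object of the preposition 'for'. The gap is right after 'for'.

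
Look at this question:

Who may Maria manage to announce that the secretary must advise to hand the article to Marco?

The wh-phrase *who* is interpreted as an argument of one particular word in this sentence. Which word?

advise

Underlying clause: Maria may manage to announce that the secretary must advise who to hand the article to Marco.
'who' is the direct object of 'advise'. Fronting leaves a gap immediately after 'advise':
Who may Maria manage to announce that the secretary must advise ___ to hand the article to Marco?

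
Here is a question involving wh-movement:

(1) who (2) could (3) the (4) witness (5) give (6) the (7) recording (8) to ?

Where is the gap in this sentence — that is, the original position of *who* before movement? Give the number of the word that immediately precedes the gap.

8

Underlying clause: The witness could give the recording to who.
'who' functions as the object of the preposition 'to' (recipient of 'give'). Fronting leaves a gap immediately after 'to':
Who could the witness give the recording to ___?
'to' is word 8.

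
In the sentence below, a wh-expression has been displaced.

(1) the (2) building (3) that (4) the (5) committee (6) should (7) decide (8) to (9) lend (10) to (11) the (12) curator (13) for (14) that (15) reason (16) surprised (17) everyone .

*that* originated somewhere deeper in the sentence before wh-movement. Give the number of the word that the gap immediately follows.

9

The filler 'that' is interpreted as the direct object of 'lend'. Wh-movement fronts it, leaving a gap right after 'lend':
The building that the committee should decide to lend ___ to the curator for that reason surprised everyone.
'lend' is word 9.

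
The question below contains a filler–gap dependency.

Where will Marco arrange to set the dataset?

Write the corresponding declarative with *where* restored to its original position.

'where' functions as the locative complement of 'set'. Wh-movement fronts it, leaving a gap right after 'dataset':
Where will Marco arrange to set the dataset ___?

Marco will arrange to set the dataset where.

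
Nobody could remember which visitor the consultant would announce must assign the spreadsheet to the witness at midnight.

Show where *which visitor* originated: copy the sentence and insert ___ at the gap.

In situ: The consultant would announce which visitor must assign the spreadsheet to the witness at midnight.
The filler 'which visitor' is interpreted as the subject of the clause embedded under 'announce'. The gap is right after 'announce'.

Nobody could remember which visitor the consultant would announce ___ must assign the spreadsheet to the witness at midnight.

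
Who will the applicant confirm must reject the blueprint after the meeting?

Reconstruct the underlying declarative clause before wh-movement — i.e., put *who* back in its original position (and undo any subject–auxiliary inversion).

The applicant will confirm who must reject the blueprint after the meeting.

'who' functions as the subject of the clause embedded under 'confirm'. Wh-movement fronts it, leaving a gap right after 'confirm':
Who will the applicant confirm ___ must reject the blueprint after the meeting?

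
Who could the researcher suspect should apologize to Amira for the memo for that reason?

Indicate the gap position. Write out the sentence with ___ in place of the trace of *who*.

Underlying clause: The researcher could suspect who should apologize to Amira for the memo for that reason.
'who' functions as the subject of the clause embedded under 'suspect'. The gap is right after 'suspect'.

Who could the researcher suspect ___ should apologize to Amira for the memo for that reason?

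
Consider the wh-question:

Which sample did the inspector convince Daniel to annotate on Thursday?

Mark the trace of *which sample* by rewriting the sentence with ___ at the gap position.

Before movement: The inspector did convince Daniel to annotate which sample on Thursday.
'which sample' functions as the direct object of 'annotate'. The gap is right after 'annotate'.

Which sample did the inspector convince Daniel to annotate ___ on Thursday?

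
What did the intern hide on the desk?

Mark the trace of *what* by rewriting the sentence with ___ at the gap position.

Pre-movement form: The intern did hide what on the desk.
'what' functions as the direct object of 'hide'. The gap is right after 'hide'.

What did the intern hide ___ on the desk?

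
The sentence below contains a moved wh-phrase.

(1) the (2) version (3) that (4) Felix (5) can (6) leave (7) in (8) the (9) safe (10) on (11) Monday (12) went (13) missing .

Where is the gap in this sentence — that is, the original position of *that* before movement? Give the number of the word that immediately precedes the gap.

6

The filler 'that' is interpreted as the direct object of 'leave'. Wh-movement fronts it, leaving a gap right after 'leave':
The version that Felix can leave ___ in the safe on Monday went missing.
'leave' is word 6.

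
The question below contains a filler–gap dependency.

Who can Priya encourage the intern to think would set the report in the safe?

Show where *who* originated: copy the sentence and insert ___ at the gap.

In situ: Priya can encourage the intern to think who would set the report in the safe.
'who' functions as the subject of the clause embedded under 'think'. The gap is right after 'think'.

Who can Priya encourage the intern to think ___ would set the report in the safe?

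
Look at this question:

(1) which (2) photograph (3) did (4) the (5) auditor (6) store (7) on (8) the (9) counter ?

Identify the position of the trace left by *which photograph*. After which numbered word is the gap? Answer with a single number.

6

Underlying clause: The auditor did store which photograph on the counter.
The filler 'which photograph' is interpreted as the direct object of 'store'. Fronting leaves a gap immediately after 'store':
Which photograph did the auditor store ___ on the counter?
'store' is word 6.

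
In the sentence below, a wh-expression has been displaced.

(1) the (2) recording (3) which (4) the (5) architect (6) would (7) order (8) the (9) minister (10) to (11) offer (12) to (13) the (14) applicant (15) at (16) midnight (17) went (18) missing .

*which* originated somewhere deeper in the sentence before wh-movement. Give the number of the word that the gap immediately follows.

'which' is the direct object of 'offer'. It moves to the left edge, and the trace sits right after 'offer':
The recording which the architect would order the minister to offer ___ to the applicant at midnight went missing.
'offer' is word 11.

11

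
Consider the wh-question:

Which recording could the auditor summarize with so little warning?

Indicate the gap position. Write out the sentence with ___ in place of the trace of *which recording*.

Which recording could the auditor summarize ___ with so little warning?

Pre-movement form: The auditor could summarize which recording with so little warning.
'which recording' functions as the direct object of 'summarize'. The gap is right after 'summarize'.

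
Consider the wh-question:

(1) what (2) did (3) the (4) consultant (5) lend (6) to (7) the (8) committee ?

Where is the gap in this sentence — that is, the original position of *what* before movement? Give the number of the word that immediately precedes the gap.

5

Before movement: The consultant did lend what to the committee.
'what' functions as the direct object of 'lend'. Wh-movement fronts it, leaving a gap right after 'lend':
What did the consultant lend ___ to the committee?
'lend' is word 5.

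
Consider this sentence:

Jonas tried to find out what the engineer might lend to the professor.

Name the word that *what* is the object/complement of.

Underlying clause: The engineer might lend what to the professor.
'what' is the direct object of 'lend'. Wh-movement fronts it, leaving a gap right after 'lend':
Jonas tried to find out what the engineer might lend ___ to the professor.

lend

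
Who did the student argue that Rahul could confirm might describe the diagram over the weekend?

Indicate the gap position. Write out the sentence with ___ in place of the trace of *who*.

Pre-movement form: The student did argue that Rahul could confirm who might describe the diagram over the weekend.
'who' functions as the subject of the clause embedded under 'confirm'. The gap is right after 'confirm'.

Who did the student argue that Rahul could confirm ___ might describe the diagram over the weekend?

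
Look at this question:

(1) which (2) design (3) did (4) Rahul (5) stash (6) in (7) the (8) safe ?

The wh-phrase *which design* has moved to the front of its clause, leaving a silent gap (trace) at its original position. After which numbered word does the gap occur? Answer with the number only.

In situ: Rahul did stash which design in the safe.
'which design' is the direct object of 'stash'. It moves to the left edge, and the trace sits right after 'stash':
Which design did Rahul stash ___ in the safe?
'stash' is word 5.

5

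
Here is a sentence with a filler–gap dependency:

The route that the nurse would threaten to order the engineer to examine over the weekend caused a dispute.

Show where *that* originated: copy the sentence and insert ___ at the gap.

The route that the nurse would threaten to order the engineer to examine ___ over the weekend caused a dispute.

'that' functions as the direct object of 'examine'. The gap is right after 'examine'.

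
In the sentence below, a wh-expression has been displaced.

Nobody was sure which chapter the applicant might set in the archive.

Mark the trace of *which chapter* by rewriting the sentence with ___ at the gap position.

Pre-movement form: The applicant might set which chapter in the archive.
The filler 'which chapter' is interpreted as the direct object of 'set'. The gap is right after 'set'.

Nobody was sure which chapter the applicant might set ___ in the archive.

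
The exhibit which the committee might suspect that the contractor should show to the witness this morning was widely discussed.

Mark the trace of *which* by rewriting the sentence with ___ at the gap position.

The exhibit which the committee might suspect that the contractor should show ___ to the witness this morning was widely discussed.

The filler 'which' is interpreted as the direct object of 'show'. The gap is right after 'show'.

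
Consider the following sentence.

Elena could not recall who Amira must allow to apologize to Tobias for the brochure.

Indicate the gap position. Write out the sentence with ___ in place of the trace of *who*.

In situ: Amira must allow who to apologize to Tobias for the brochure.
'who' functions as the direct object of 'allow'. The gap is right after 'allow'.

Elena could not recall who Amira must allow ___ to apologize to Tobias for the brochure.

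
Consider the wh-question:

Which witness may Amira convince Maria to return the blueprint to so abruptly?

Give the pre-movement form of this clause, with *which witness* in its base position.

The filler 'which witness' is interpreted as the object of the preposition 'to' (recipient of 'return'). Fronting leaves a gap immediately after 'to':
Which witness may Amira convince Maria to return the blueprint to ___ so abruptly?

Amira may convince Maria to return the blueprint to which witness so abruptly.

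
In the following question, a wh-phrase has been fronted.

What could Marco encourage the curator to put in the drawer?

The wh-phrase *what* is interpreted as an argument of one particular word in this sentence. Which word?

Before movement: Marco could encourage the curator to put what in the drawer.
'what' is the direct object of 'put'. It moves to the left edge, and the trace sits right after 'put':
What could Marco encourage the curator to put ___ in the drawer?

put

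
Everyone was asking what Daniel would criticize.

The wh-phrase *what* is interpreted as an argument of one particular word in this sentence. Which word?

criticize

Underlying clause: Daniel would criticize what.
'what' is the direct object of 'criticize'. Wh-movement fronts it, leaving a gap right after 'criticize':
Everyone was asking what Daniel would criticize ___.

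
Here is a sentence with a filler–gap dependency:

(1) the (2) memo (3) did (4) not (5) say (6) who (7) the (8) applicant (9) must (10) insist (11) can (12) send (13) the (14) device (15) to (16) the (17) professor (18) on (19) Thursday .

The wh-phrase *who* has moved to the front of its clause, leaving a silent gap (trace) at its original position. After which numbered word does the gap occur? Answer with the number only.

10

Underlying clause: The applicant must insist who can send the device to the professor on Thursday.
The filler 'who' is interpreted as the subject of the clause embedded under 'insist'. It moves to the left edge, and the trace sits right after 'insist':
The memo did not say who the applicant must insist ___ can send the device to the professor on Thursday.
'insist' is word 10.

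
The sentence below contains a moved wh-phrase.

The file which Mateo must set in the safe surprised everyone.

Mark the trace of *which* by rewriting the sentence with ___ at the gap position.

The filler 'which' is interpreted as the direct object of 'set'. The gap is right after 'set'.

The file which Mateo must set ___ in the safe surprised everyone.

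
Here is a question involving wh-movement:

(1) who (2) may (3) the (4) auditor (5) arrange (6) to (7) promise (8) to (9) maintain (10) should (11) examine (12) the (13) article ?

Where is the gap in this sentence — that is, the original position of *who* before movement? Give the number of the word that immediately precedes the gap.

9

Pre-movement form: The auditor may arrange to promise to maintain who should examine the article.
The filler 'who' is interpreted as the subject of the clause embedded under 'maintain'. It moves to the left edge, and the trace sits right after 'maintain':
Who may the auditor arrange to promise to maintain ___ should examine the article?
'maintain' is word 9.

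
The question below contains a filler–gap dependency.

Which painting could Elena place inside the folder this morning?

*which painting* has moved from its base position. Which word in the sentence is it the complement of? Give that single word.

place

Underlying clause: Elena could place which painting inside the folder this morning.
The filler 'which painting' is interpreted as the direct object of 'place'. Wh-movement fronts it, leaving a gap right after 'place':
Which painting could Elena place ___ inside the folder this morning?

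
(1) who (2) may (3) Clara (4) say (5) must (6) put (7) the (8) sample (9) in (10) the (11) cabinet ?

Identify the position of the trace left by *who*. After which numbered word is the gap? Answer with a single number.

Before movement: Clara may say who must put the sample in the cabinet.
'who' functions as the subject of the clause embedded under 'say'. Wh-movement fronts it, leaving a gap right after 'say':
Who may Clara say ___ must put the sample in the cabinet?
'say' is word 4.

4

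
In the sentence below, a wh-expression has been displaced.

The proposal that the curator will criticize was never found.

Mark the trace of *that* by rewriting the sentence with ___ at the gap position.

'that' functions as the direct object of 'criticize'. The gap is right after 'criticize'.

The proposal that the curator will criticize ___ was never found.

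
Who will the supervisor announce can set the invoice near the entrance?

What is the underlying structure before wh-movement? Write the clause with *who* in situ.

The filler 'who' is interpreted as the subject of the clause embedded under 'announce'. It moves to the left edge, and the trace sits right after 'announce':
Who will the supervisor announce ___ can set the invoice near the entrance?

The supervisor will announce who can set the invoice near the entrance.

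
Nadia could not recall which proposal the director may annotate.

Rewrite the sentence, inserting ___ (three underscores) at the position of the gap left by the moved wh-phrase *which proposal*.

Nadia could not recall which proposal the director may annotate ___.

Before movement: The director may annotate which proposal.
The filler 'which proposal' is interpreted as the direct object of 'annotate'. The gap is right after 'annotate'.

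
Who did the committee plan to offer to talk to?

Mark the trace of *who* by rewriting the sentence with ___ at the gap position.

Underlying clause: The committee did plan to offer to talk to who.
'who' functions as the object of the preposition 'to'. The gap is right after 'to'.

Who did the committee plan to offer to talk to ___?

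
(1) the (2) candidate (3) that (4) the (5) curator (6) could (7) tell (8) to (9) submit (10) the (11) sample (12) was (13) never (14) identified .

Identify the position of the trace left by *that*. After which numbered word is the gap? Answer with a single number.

The filler 'that' is interpreted as the direct object of 'tell'. Fronting leaves a gap immediately after 'tell':
The candidate that the curator could tell ___ to submit the sample was never identified.
'tell' is word 7.

7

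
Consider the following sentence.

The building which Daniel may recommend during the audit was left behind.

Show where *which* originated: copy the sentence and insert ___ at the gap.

'which' is the direct object of 'recommend'. The gap is right after 'recommend'.

The building which Daniel may recommend ___ during the audit was left behind.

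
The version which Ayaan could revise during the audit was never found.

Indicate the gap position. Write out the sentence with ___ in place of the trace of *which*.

'which' is the direct object of 'revise'. The gap is right after 'revise'.

The version which Ayaan could revise ___ during the audit was never found.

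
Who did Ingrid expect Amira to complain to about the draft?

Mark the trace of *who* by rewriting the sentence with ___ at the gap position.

In situ: Ingrid did expect Amira to complain to who about the draft.
'who' functions as the object of the preposition 'to'. The gap is right after 'to'.

Who did Ingrid expect Amira to complain to ___ about the draft?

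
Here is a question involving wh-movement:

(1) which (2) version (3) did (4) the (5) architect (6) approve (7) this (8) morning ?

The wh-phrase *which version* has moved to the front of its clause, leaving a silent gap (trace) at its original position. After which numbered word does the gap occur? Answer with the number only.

6

Underlying clause: The architect did approve which version this morning.
The filler 'which version' is interpreted as the direct object of 'approve'. Wh-movement fronts it, leaving a gap right after 'approve':
Which version did the architect approve ___ this morning?
'approve' is word 6.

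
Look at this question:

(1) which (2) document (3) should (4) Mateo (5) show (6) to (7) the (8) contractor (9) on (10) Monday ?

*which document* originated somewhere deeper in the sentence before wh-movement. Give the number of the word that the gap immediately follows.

Underlying clause: Mateo should show which document to the contractor on Monday.
'which document' is the direct object of 'show'. Fronting leaves a gap immediately after 'show':
Which document should Mateo show ___ to the contractor on Monday?
'show' is word 5.

5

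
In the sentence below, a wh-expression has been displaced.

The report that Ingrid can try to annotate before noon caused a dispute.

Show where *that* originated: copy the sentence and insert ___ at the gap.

The report that Ingrid can try to annotate ___ before noon caused a dispute.

The filler 'that' is interpreted as the direct object of 'annotate'. The gap is right after 'annotate'.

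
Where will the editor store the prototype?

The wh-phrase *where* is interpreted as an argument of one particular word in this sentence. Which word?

In situ: The editor will store the prototype where.
'where' functions as the locative complement of 'store'. Wh-movement fronts it, leaving a gap right after 'prototype':
Where will the editor store the prototype ___?

store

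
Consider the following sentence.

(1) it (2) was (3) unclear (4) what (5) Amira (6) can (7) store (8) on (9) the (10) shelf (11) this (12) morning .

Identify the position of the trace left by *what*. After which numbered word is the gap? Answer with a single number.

7

Underlying clause: Amira can store what on the shelf this morning.
'what' is the direct object of 'store'. Wh-movement fronts it, leaving a gap right after 'store':
It was unclear what Amira can store ___ on the shelf this morning.
'store' is word 7.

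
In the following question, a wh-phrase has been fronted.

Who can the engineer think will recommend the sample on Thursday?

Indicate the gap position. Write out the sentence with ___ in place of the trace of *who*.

Who can the engineer think ___ will recommend the sample on Thursday?

Pre-movement form: The engineer can think who will recommend the sample on Thursday.
The filler 'who' is interpreted as the subject of the clause embedded under 'think'. The gap is right after 'think'.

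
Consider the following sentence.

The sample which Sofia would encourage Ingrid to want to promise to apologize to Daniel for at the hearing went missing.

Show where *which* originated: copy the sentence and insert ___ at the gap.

The sample which Sofia would encourage Ingrid to want to promise to apologize to Daniel for ___ at the hearing went missing.

'which' functions as the object of the preposition 'for'. The gap is right after 'for'.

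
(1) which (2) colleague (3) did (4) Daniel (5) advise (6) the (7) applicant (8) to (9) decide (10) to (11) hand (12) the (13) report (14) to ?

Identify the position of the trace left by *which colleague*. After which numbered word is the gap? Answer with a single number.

Before movement: Daniel did advise the applicant to decide to hand the report to which colleague.
'which colleague' is the object of the preposition 'to' (recipient of 'hand'). It moves to the left edge, and the trace sits right after 'to':
Which colleague did Daniel advise the applicant to decide to hand the report to ___?
'to' is word 14.

14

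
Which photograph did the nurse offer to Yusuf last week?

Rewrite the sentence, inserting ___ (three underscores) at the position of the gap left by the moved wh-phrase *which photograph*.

Which photograph did the nurse offer ___ to Yusuf last week?

Pre-movement form: The nurse did offer which photograph to Yusuf last week.
'which photograph' is the direct object of 'offer'. The gap is right after 'offer'.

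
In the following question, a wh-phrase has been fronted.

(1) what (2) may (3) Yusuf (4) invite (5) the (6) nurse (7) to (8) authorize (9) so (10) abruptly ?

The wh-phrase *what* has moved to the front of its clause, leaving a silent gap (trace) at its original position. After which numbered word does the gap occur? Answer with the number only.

Underlying clause: Yusuf may invite the nurse to authorize what so abruptly.
'what' functions as the direct object of 'authorize'. Fronting leaves a gap immediately after 'authorize':
What may Yusuf invite the nurse to authorize ___ so abruptly?
'authorize' is word 8.

8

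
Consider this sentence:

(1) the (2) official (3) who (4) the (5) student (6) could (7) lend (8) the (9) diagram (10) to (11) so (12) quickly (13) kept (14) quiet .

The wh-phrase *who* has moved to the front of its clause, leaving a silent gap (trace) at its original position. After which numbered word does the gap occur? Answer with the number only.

The filler 'who' is interpreted as the object of the preposition 'to' (recipient of 'lend'). Wh-movement fronts it, leaving a gap right after 'to':
The official who the student could lend the diagram to ___ so quickly kept quiet.
'to' is word 10.

10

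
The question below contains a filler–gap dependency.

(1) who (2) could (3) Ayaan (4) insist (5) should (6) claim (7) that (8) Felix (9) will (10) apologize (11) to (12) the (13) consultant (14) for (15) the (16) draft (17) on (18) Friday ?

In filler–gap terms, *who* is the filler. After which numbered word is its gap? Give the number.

4

Underlying clause: Ayaan could insist who should claim that Felix will apologize to the consultant for the draft on Friday.
The filler 'who' is interpreted as the subject of the clause embedded under 'insist'. It moves to the left edge, and the trace sits right after 'insist':
Who could Ayaan insist ___ should claim that Felix will apologize to the consultant for the draft on Friday?
'insist' is word 4.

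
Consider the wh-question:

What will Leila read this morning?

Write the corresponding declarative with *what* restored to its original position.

Leila will read what this morning.

The filler 'what' is interpreted as the direct object of 'read'. Fronting leaves a gap immediately after 'read':
What will Leila read ___ this morning?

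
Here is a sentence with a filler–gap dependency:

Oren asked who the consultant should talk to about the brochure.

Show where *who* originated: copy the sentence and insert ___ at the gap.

Oren asked who the consultant should talk to ___ about the brochure.

Underlying clause: The consultant should talk to who about the brochure.
The filler 'who' is interpreted as the object of the preposition 'to'. The gap is right after 'to'.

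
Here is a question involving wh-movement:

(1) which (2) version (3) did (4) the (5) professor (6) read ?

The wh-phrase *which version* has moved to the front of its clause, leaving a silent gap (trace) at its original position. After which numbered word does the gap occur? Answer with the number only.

In situ: The professor did read which version.
'which version' is the direct object of 'read'. Fronting leaves a gap immediately after 'read':
Which version did the professor read ___?
'read' is word 6.

6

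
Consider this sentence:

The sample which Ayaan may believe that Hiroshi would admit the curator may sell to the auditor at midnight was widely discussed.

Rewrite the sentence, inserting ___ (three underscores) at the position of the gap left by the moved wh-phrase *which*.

The sample which Ayaan may believe that Hiroshi would admit the curator may sell ___ to the auditor at midnight was widely discussed.

The filler 'which' is interpreted as the direct object of 'sell'. The gap is right after 'sell'.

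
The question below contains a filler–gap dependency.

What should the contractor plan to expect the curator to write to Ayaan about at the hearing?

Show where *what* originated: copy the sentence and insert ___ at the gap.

Underlying clause: The contractor should plan to expect the curator to write to Ayaan about what at the hearing.
'what' is the object of the preposition 'about'. The gap is right after 'about'.

What should the contractor plan to expect the curator to write to Ayaan about ___ at the hearing?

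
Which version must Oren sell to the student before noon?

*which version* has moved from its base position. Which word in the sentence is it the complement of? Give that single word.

Before movement: Oren must sell which version to the student before noon.
'which version' functions as the direct object of 'sell'. Fronting leaves a gap immediately after 'sell':
Which version must Oren sell ___ to the student before noon?

sell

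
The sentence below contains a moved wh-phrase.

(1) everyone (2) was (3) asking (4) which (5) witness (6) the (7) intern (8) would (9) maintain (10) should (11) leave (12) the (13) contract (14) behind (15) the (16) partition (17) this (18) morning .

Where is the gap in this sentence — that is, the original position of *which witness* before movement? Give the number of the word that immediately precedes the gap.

9

Underlying clause: The intern would maintain which witness should leave the contract behind the partition this morning.
'which witness' functions as the subject of the clause embedded under 'maintain'. It moves to the left edge, and the trace sits right after 'maintain':
Everyone was asking which witness the intern would maintain ___ should leave the contract behind the partition this morning.
'maintain' is word 9.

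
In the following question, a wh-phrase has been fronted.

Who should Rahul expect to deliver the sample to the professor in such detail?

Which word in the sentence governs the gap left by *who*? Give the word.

expect

Before movement: Rahul should expect who to deliver the sample to the professor in such detail.
'who' is the direct object of 'expect'. Fronting leaves a gap immediately after 'expect':
Who should Rahul expect ___ to deliver the sample to the professor in such detail?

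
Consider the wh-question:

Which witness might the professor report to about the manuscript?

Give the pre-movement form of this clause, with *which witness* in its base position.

'which witness' functions as the object of the preposition 'to'. Wh-movement fronts it, leaving a gap right after 'to':
Which witness might the professor report to ___ about the manuscript?

The professor might report to which witness about the manuscript.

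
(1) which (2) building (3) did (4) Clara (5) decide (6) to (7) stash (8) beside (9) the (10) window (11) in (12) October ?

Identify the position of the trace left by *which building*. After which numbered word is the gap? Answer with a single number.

7

In situ: Clara did decide to stash which building beside the window in October.
'which building' is the direct object of 'stash'. Wh-movement fronts it, leaving a gap right after 'stash':
Which building did Clara decide to stash ___ beside the window in October?
'stash' is word 7.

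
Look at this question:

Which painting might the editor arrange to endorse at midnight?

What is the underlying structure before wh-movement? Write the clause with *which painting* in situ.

The editor might arrange to endorse which painting at midnight.

The filler 'which painting' is interpreted as the direct object of 'endorse'. Wh-movement fronts it, leaving a gap right after 'endorse':
Which painting might the editor arrange to endorse ___ at midnight?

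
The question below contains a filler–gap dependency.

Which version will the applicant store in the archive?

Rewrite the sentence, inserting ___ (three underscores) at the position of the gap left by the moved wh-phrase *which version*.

Pre-movement form: The applicant will store which version in the archive.
The filler 'which version' is interpreted as the direct object of 'store'. The gap is right after 'store'.

Which version will the applicant store ___ in the archive?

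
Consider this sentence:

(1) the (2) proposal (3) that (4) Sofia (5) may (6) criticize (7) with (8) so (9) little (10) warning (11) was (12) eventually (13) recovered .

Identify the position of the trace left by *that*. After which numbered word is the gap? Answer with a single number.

'that' is the direct object of 'criticize'. Wh-movement fronts it, leaving a gap right after 'criticize':
The proposal that Sofia may criticize ___ with so little warning was eventually recovered.
'criticize' is word 6.

6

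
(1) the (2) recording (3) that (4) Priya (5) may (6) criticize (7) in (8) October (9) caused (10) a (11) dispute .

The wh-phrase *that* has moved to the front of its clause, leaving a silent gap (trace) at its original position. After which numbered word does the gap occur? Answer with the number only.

6

The filler 'that' is interpreted as the direct object of 'criticize'. It moves to the left edge, and the trace sits right after 'criticize':
The recording that Priya may criticize ___ in October caused a dispute.
'criticize' is word 6.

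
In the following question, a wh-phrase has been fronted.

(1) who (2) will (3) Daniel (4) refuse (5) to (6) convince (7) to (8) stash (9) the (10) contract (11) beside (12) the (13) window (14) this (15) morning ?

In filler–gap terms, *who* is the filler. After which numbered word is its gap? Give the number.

In situ: Daniel will refuse to convince who to stash the contract beside the window this morning.
The filler 'who' is interpreted as the direct object of 'convince'. Wh-movement fronts it, leaving a gap right after 'convince':
Who will Daniel refuse to convince ___ to stash the contract beside the window this morning?
'convince' is word 6.

6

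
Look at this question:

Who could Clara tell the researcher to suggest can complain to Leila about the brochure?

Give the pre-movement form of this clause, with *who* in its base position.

Clara could tell the researcher to suggest who can complain to Leila about the brochure.

'who' functions as the subject of the clause embedded under 'suggest'. Fronting leaves a gap immediately after 'suggest':
Who could Clara tell the researcher to suggest ___ can complain to Leila about the brochure?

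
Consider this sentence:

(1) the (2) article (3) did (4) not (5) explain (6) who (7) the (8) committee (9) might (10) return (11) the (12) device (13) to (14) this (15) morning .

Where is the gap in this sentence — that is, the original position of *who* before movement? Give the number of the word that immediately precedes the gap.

In situ: The committee might return the device to who this morning.
'who' is the object of the preposition 'to' (recipient of 'return'). It moves to the left edge, and the trace sits right after 'to':
The article did not explain who the committee might return the device to ___ this morning.
'to' is word 13.

13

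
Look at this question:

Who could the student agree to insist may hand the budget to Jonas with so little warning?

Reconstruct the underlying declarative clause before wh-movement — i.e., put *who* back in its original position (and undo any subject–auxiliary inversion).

'who' is the subject of the clause embedded under 'insist'. Fronting leaves a gap immediately after 'insist':
Who could the student agree to insist ___ may hand the budget to Jonas with so little warning?

The student could agree to insist who may hand the budget to Jonas with so little warning.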